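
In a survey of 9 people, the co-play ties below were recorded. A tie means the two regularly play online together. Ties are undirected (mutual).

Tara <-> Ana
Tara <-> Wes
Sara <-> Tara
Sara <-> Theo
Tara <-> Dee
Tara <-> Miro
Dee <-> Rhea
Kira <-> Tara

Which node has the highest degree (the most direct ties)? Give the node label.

Degrees — Ana:1, Dee:2, Kira:1, Miro:1, Rhea:1, Sara:2, Tara:6, Theo:1, Wes:1.
The maximum is 6, attained only by Tara.

Tara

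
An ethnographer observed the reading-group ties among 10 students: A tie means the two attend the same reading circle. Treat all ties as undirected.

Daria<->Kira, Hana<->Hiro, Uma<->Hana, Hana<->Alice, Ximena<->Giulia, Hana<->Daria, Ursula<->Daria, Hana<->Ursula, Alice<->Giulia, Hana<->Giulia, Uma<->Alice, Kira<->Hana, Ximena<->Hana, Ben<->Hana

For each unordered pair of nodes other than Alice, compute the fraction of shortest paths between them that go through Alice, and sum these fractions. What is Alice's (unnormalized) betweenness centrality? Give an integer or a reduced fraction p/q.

Pairs whose geodesics pass through Alice — Giulia–Uma: 1/2.
All other pairs contribute 0.
Summing the contributions gives betweenness(Alice) = 1/2.

1/2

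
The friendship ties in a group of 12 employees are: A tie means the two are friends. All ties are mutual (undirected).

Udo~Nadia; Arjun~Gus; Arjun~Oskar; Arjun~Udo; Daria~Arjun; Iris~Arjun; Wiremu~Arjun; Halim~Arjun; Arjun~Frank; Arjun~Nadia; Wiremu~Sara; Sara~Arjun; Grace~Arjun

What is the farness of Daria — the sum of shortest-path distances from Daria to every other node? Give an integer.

Distances from Daria: Arjun:1, Frank:2, Grace:2, Gus:2, Halim:2, Iris:2, Nadia:2, Oskar:2, Sara:2, Udo:2, Wiremu:2.
Sum = 1 + 2 + 2 + 2 + 2 + 2 + 2 + 2 + 2 + 2 + 2 = 21.

21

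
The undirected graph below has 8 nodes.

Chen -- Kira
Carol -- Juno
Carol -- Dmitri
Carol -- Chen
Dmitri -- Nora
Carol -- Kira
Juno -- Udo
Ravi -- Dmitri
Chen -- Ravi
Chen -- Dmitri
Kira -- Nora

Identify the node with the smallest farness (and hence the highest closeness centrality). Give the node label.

Farness (sum of distances to all others) for each node — Carol:10, Chen:11, Dmitri:11, Juno:14, Kira:12, Nora:15, Ravi:15, Udo:20.
The smallest farness is 10, for Carol, so Carol has the highest closeness.

Carol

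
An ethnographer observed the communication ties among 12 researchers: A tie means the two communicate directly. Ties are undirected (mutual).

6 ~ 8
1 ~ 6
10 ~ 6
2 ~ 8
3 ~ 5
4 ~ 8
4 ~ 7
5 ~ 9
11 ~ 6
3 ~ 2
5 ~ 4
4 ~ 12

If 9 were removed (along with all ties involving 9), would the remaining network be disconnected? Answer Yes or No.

No

Even without 9, every remaining node can still reach every other (the residual graph is connected), so 9 is not a cut vertex.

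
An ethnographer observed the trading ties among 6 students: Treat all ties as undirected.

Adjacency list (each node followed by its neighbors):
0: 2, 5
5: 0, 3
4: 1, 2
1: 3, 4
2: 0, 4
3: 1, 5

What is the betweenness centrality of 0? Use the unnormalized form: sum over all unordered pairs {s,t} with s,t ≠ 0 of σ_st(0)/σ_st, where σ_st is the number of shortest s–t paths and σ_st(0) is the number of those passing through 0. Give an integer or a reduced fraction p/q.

2

Pairs whose geodesics pass through 0 — 3–2: 1/2; 5–2: 1; 5–4: 1/2.
All other pairs contribute 0.
Summing the contributions gives betweenness(0) = 2.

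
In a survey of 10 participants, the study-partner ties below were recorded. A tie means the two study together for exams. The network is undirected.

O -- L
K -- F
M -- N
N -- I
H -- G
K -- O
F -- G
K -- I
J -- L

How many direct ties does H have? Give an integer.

1

H is directly tied to G. That is 1 neighbor, so the degree of H is 1.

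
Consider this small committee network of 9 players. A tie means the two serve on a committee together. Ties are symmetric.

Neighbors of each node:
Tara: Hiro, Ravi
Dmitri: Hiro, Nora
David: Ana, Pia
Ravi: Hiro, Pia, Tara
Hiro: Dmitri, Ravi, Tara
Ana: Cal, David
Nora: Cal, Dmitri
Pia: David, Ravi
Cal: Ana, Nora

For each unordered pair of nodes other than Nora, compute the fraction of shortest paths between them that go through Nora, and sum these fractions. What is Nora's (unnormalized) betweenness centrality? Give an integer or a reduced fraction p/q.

Pairs whose geodesics pass through Nora — Ana–Hiro: 1/2; Ana–Dmitri: 1; David–Dmitri: 1/2; Ravi–Cal: 1/2; Tara–Cal: 1; Hiro–Cal: 1; Dmitri–Cal: 1.
All other pairs contribute 0.
Summing the contributions gives betweenness(Nora) = 11/2.

11/2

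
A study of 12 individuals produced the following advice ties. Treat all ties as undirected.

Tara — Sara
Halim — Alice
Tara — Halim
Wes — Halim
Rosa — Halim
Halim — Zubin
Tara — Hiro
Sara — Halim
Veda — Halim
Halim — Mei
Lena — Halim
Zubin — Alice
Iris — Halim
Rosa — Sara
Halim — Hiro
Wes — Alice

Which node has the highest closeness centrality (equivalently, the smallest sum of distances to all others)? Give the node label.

Halim

Farness (sum of distances to all others) for each node — Alice:19, Halim:11, Hiro:20, Iris:21, Lena:21, Mei:21, Rosa:20, Sara:19, Tara:19, Veda:21, Wes:20, Zubin:20.
The smallest farness is 11, for Halim, so Halim has the highest closeness.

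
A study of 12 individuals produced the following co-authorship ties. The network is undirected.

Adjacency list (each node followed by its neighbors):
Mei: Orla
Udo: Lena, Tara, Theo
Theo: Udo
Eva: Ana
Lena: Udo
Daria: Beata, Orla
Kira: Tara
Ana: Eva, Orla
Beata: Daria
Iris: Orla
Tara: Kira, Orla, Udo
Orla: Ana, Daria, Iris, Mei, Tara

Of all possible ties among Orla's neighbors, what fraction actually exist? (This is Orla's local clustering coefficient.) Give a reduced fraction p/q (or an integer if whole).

Orla's neighbors: Ana, Daria, Iris, Mei, and Tara (k = 5).
Possible neighbor pairs: C(5,2) = 10. Edges among them: none → e = 0.
Clustering(Orla) = 0/10 = 0.

0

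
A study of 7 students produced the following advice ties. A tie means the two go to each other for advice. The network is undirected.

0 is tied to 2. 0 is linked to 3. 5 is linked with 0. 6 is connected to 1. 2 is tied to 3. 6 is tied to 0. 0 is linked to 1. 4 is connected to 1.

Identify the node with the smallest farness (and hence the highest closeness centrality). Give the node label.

Farness (sum of distances to all others) for each node — 0:7, 1:9, 2:11, 3:11, 4:14, 5:12, 6:10.
The smallest farness is 7, for 0, so 0 has the highest closeness.

0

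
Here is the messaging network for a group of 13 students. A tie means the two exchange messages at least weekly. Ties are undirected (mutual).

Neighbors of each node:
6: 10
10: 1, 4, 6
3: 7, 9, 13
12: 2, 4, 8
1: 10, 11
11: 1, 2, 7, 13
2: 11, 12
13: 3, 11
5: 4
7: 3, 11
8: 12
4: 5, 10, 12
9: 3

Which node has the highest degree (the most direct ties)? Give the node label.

11

Degrees — 1:2, 2:2, 3:3, 4:3, 5:1, 6:1, 7:2, 8:1, 9:1, 10:3, 11:4, 12:3, 13:2.
The maximum is 4, attained only by 11.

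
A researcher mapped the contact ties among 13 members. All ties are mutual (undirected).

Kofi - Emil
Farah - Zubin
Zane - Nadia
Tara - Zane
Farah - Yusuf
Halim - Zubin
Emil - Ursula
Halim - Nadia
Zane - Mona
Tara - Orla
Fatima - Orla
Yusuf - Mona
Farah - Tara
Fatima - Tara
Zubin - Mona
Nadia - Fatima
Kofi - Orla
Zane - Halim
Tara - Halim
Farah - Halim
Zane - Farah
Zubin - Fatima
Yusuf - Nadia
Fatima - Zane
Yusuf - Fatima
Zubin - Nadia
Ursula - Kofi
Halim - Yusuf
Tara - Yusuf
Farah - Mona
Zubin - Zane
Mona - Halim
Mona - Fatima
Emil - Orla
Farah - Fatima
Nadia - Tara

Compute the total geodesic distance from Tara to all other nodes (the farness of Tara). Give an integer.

Distances from Tara: Emil:2, Farah:1, Fatima:1, Halim:1, Kofi:2, Mona:2, Nadia:1, Orla:1, Ursula:3, Yusuf:1, Zane:1, Zubin:2.
Sum = 2 + 1 + 1 + 1 + 2 + 2 + 1 + 1 + 3 + 1 + 1 + 2 = 18.

18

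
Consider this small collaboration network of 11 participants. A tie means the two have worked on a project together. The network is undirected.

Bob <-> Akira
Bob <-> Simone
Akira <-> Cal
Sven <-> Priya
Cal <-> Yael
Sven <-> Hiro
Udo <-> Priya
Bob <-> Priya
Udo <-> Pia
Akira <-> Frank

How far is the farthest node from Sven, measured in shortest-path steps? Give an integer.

5

Distances from Sven: Akira:3, Bob:2, Cal:4, Frank:4, Hiro:1, Pia:3, Priya:1, Simone:3, Udo:2, Yael:5.
The largest is 5 (to Yael), so the eccentricity of Sven is 5.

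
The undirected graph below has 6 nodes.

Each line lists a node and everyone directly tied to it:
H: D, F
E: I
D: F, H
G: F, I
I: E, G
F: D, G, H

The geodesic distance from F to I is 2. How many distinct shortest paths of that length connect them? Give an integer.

The shortest distance is 2, and the only length-2 path is F–G–I. So there is exactly 1 shortest path.

1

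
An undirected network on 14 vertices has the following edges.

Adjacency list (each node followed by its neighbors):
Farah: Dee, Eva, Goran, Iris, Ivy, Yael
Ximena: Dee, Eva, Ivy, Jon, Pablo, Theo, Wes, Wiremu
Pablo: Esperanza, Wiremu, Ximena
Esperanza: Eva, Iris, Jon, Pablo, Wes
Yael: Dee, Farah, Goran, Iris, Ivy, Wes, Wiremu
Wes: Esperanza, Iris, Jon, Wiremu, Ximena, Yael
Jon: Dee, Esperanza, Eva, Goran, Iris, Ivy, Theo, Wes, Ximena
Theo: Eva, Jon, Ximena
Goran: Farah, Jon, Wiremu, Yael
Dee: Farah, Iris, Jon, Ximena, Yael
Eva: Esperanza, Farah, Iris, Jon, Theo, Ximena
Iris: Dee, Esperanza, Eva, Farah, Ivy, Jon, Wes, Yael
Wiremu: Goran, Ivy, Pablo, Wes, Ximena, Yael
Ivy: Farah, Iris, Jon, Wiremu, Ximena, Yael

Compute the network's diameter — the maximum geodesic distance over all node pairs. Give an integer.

3

Eccentricity of each node (its greatest distance to any other): Dee:2, Esperanza:2, Eva:2, Farah:3, Goran:2, Iris:2, Ivy:2, Jon:2, Pablo:3, Theo:3, Wes:2, Wiremu:2, Ximena:2, Yael:3.
The maximum eccentricity is 3, realized for instance by the pair Yael–Theo via Yael – Wes – Ximena – Theo. So the diameter is 3.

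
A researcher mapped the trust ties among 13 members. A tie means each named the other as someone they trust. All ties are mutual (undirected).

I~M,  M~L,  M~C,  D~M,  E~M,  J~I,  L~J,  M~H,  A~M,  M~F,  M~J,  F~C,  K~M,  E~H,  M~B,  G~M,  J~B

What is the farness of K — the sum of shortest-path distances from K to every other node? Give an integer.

Distances from K: A:2, B:2, C:2, D:2, E:2, F:2, G:2, H:2, I:2, J:2, L:2, M:1.
Sum = 2 + 2 + 2 + 2 + 2 + 2 + 2 + 2 + 2 + 2 + 2 + 1 = 23.

23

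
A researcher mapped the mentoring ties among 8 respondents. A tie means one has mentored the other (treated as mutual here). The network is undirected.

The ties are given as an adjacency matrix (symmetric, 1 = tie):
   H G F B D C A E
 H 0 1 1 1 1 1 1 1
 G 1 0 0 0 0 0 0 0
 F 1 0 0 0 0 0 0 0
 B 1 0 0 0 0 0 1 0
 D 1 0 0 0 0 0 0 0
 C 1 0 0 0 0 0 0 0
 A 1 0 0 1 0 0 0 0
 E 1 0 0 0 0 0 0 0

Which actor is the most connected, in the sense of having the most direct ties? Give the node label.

H

Degrees — A:2, B:2, C:1, D:1, E:1, F:1, G:1, H:7.
The maximum is 7, attained only by H.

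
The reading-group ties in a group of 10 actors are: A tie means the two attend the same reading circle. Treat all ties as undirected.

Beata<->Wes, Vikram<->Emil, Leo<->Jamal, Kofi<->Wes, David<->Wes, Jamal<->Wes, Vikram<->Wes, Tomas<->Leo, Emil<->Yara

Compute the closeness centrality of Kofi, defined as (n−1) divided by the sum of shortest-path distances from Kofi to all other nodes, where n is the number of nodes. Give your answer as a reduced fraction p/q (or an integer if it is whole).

Distances from Kofi: Beata:2, David:2, Emil:3, Jamal:2, Leo:3, Tomas:4, Vikram:2, Wes:1, Yara:4. Sum = 23.
n = 10, so closeness = 9/23.

9/23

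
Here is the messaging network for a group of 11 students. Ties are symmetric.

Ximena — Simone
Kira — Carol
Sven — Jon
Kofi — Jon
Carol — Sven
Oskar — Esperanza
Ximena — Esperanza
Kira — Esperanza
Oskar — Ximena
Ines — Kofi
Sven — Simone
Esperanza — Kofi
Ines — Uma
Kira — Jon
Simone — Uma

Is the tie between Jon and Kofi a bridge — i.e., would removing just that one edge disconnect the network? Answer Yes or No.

No

Even without that edge, Jon still reaches Kofi via Jon – Kira – Esperanza – Kofi, so the network stays connected. Not a bridge.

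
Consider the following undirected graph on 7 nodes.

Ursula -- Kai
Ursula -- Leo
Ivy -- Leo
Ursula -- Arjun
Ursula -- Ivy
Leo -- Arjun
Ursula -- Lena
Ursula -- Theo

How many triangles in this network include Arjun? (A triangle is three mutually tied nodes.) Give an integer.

Arjun's neighbors: Leo and Ursula.
Neighbor pairs that are themselves tied: Arjun–Leo–Ursula. Each forms one triangle with Arjun, for 1 in total.

1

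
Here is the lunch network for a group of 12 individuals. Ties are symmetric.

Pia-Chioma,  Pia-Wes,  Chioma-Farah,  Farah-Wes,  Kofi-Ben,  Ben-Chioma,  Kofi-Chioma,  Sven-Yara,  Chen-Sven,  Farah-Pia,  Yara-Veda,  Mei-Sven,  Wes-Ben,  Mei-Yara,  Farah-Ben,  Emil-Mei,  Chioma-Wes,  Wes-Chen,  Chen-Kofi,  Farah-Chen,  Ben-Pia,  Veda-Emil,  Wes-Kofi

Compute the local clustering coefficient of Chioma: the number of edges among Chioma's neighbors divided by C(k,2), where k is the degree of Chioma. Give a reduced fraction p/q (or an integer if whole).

4/5

Chioma's neighbors: Ben, Farah, Kofi, Pia, and Wes (k = 5).
Possible neighbor pairs: C(5,2) = 10. Edges among them: Ben–Farah, Ben–Kofi, Ben–Pia, Ben–Wes, Farah–Pia, Farah–Wes, Kofi–Wes, Pia–Wes → e = 8.
Clustering(Chioma) = 8/10 = 4/5.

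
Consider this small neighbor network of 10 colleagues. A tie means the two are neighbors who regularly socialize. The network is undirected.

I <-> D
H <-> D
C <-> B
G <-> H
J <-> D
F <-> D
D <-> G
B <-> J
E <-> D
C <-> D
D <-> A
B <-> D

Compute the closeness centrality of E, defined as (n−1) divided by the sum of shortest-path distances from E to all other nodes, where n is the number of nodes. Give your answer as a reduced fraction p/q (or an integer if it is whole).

9/17

Distances from E: A:2, B:2, C:2, D:1, F:2, G:2, H:2, I:2, J:2. Sum = 17.
n = 10, so closeness = 9/17.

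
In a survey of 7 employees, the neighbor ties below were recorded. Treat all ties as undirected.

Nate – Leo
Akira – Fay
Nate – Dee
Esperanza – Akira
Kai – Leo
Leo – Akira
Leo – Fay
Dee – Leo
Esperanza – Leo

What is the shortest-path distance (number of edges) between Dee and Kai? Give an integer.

One shortest route is Dee – Leo – Kai, which uses 2 edges, and Dee and Kai are not directly tied, so nothing shorter exists. So d(Dee,Kai) = 2.

2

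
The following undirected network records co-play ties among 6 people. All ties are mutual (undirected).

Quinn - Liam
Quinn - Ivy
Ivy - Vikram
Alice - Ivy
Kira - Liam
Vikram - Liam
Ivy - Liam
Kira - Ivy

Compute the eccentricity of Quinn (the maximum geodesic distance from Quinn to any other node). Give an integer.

Distances from Quinn: Alice:2, Ivy:1, Kira:2, Liam:1, Vikram:2.
The largest is 2 (to Alice, Kira, and Vikram), so the eccentricity of Quinn is 2.

2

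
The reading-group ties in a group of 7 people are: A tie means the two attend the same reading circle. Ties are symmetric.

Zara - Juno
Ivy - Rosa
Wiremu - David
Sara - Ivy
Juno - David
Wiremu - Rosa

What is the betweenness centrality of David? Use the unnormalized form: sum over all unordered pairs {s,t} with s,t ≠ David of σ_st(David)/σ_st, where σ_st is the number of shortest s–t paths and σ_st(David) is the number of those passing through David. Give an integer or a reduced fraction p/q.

Pairs whose geodesics pass through David — Zara–Wiremu: 1; Zara–Sara: 1; Zara–Ivy: 1; Zara–Rosa: 1; Juno–Wiremu: 1; Juno–Sara: 1; Juno–Ivy: 1; Juno–Rosa: 1.
All other pairs contribute 0.
Summing the contributions gives betweenness(David) = 8.

8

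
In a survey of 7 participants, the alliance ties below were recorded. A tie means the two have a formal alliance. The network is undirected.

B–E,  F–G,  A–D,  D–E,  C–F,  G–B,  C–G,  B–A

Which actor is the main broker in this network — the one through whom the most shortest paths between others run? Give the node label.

Unnormalized betweenness of each node: A:2, B:19/2, C:0, D:1/2, E:2, F:0, G:8.
B has the largest value, 19/2, making it the main broker — the node through which the most shortest paths run.

B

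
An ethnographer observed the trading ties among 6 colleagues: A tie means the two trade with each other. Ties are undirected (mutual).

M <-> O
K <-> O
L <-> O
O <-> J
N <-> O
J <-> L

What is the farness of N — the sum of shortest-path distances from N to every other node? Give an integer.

9

Distances from N: J:2, K:2, L:2, M:2, O:1.
Sum = 2 + 2 + 2 + 2 + 1 = 9.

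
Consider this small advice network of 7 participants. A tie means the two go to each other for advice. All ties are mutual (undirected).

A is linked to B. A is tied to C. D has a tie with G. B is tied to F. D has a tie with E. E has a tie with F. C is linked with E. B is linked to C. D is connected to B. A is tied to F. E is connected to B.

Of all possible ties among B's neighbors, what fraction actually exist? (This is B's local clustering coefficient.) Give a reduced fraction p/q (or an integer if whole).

B's neighbors: A, C, D, E, and F (k = 5).
Possible neighbor pairs: C(5,2) = 10. Edges among them: A–C, A–F, C–E, D–E, E–F → e = 5.
Clustering(B) = 5/10 = 1/2.

1/2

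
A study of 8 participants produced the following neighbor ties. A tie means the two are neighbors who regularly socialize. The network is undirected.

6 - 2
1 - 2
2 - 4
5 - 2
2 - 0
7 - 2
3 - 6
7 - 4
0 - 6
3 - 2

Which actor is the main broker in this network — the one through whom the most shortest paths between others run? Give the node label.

2

Unnormalized betweenness of each node: 0:0, 1:0, 2:35/2, 3:0, 4:0, 5:0, 6:1/2, 7:0.
2 has the largest value, 35/2, making it the main broker — the node through which the most shortest paths run.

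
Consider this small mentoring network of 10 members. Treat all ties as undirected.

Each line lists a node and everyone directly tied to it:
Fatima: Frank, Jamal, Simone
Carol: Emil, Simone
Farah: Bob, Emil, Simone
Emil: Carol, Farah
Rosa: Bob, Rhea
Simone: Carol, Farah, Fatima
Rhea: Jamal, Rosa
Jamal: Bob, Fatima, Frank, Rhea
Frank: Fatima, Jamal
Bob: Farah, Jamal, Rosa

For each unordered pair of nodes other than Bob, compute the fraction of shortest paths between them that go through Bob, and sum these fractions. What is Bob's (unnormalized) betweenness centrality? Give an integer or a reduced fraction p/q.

31/3

Pairs whose geodesics pass through Bob — Jamal–Rosa: 1/2; Jamal–Farah: 1; Jamal–Emil: 1; Rhea–Farah: 2/2; Rhea–Emil: 2/2; Rosa–Farah: 1; Rosa–Emil: 1; Rosa–Carol: 2/2; Rosa–Simone: 1; Rosa–Fatima: 1/2; Rosa–Frank: 1/2; Farah–Frank: 1/2; Emil–Frank: 1/3.
All other pairs contribute 0.
Summing the contributions gives betweenness(Bob) = 31/3.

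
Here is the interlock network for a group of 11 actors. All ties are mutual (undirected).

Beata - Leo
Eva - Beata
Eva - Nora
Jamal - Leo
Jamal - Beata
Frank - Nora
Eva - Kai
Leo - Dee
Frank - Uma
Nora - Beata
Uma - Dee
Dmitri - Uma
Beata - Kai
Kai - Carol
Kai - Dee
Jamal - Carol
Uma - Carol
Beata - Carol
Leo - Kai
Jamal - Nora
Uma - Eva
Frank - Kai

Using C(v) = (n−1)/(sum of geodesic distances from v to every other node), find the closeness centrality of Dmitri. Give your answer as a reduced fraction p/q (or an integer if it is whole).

5/12

Distances from Dmitri: Beata:3, Carol:2, Dee:2, Eva:2, Frank:2, Jamal:3, Kai:3, Leo:3, Nora:3, Uma:1. Sum = 24.
n = 11, so closeness = 10/24 = 5/12.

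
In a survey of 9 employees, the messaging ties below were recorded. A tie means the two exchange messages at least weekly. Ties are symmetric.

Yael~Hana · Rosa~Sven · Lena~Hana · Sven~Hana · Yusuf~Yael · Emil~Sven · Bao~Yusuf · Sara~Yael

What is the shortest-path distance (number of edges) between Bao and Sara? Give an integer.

3

One shortest route is Bao – Yusuf – Yael – Sara, which uses 3 edges, and at distance 2 from Bao we only reach {Yael}, which does not include Sara. So d(Bao,Sara) = 3.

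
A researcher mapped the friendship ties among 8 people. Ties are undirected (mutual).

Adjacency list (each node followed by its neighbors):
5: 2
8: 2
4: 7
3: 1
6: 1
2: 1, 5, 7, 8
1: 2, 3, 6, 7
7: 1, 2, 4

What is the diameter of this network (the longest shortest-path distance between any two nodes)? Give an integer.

Eccentricity of each node (its greatest distance to any other): 1:2, 2:2, 3:3, 4:3, 5:3, 6:3, 7:2, 8:3.
The maximum eccentricity is 3, realized for instance by the pair 3–4 via 3 – 1 – 7 – 4. So the diameter is 3.

3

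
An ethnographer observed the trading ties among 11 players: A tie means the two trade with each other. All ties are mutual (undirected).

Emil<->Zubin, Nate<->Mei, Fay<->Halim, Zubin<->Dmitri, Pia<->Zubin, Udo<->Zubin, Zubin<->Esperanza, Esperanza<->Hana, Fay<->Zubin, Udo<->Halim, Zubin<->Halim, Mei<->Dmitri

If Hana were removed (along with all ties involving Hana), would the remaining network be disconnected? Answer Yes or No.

No

Even without Hana, every remaining node can still reach every other (the residual graph is connected), so Hana is not a cut vertex.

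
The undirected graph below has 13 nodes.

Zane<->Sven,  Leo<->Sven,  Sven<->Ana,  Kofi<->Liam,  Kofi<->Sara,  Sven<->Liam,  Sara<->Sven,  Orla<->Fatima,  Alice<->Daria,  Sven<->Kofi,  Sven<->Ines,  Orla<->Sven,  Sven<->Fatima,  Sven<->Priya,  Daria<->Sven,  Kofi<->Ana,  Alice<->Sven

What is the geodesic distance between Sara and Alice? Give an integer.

2

One shortest route is Sara – Sven – Alice, which uses 2 edges, and Sara and Alice are not directly tied, so nothing shorter exists. So d(Sara,Alice) = 2.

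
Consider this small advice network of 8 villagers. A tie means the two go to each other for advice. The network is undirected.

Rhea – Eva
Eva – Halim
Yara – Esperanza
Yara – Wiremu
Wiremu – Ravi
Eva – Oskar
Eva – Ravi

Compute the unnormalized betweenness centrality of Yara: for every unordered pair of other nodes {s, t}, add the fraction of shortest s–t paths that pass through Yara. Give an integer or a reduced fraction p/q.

Pairs whose geodesics pass through Yara — Halim–Esperanza: 1; Oskar–Esperanza: 1; Eva–Esperanza: 1; Esperanza–Rhea: 1; Esperanza–Wiremu: 1; Esperanza–Ravi: 1.
All other pairs contribute 0.
Summing the contributions gives betweenness(Yara) = 6.

6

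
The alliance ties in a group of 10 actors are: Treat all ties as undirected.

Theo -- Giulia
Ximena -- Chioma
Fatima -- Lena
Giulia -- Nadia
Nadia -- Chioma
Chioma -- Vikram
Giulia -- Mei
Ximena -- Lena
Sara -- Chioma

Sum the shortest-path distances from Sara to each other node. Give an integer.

25

Distances from Sara: Chioma:1, Fatima:4, Giulia:3, Lena:3, Mei:4, Nadia:2, Theo:4, Vikram:2, Ximena:2.
Sum = 1 + 4 + 3 + 3 + 4 + 2 + 4 + 2 + 2 = 25.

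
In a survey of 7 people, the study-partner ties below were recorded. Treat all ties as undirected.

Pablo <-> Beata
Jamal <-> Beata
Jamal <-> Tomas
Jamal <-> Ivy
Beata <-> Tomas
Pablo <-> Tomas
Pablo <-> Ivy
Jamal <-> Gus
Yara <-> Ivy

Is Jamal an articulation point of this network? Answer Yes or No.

Removing Jamal leaves {Beata, Ivy, Pablo, Tomas, and Yara} with no path to {Gus}, so the network splits into 2 components. Jamal is a cut vertex.

Yes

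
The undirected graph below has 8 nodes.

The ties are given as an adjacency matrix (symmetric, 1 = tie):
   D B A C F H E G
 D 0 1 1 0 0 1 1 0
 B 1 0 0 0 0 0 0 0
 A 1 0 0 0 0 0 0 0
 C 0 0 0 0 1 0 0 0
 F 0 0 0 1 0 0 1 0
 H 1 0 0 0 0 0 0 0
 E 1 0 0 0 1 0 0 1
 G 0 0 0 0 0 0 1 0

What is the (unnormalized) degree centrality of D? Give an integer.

D is directly tied to A, B, E, and H. That is 4 neighbors, so the degree of D is 4.

4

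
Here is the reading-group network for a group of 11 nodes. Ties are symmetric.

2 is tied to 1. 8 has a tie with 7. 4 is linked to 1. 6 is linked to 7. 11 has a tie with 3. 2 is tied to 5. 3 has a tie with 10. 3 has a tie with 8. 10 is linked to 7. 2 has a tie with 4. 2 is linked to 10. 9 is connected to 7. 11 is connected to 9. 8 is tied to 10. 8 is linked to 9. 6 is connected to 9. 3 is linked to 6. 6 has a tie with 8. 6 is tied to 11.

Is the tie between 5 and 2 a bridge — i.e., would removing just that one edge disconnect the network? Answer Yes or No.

Yes

Without the 5–2 edge there is no alternate route between 5 and 2, so the network disconnects. It is a bridge.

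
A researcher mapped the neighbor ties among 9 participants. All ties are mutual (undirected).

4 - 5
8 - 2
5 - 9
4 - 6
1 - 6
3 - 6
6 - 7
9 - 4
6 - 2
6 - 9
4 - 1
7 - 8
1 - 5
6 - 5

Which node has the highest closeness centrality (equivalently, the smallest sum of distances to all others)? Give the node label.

6

Farness (sum of distances to all others) for each node — 1:14, 2:14, 3:16, 4:13, 5:13, 6:9, 7:14, 8:19, 9:14.
The smallest farness is 9, for 6, so 6 has the highest closeness.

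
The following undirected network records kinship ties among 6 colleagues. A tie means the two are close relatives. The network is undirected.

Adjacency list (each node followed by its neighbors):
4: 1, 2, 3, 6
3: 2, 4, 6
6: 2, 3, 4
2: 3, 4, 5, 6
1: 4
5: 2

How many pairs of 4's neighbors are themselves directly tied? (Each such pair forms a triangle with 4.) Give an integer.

4's neighbors: 1, 2, 3, and 6.
Neighbor pairs that are themselves tied: 4–2–3; 4–2–6; 4–3–6. Each forms one triangle with 4, for 3 in total.

3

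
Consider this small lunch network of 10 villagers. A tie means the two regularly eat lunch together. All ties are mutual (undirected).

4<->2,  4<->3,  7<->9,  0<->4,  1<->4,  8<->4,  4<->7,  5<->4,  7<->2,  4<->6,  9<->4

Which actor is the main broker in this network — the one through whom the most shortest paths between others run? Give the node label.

4

Unnormalized betweenness of each node: 0:0, 1:0, 2:0, 3:0, 4:67/2, 5:0, 6:0, 7:1/2, 8:0, 9:0.
4 has the largest value, 67/2, making it the main broker — the node through which the most shortest paths run.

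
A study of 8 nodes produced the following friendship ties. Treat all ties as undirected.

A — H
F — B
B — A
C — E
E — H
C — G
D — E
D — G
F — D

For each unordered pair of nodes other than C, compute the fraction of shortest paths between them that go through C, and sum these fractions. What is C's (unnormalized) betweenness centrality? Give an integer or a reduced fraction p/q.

4/3

Pairs whose geodesics pass through C — G–A: 1/3; G–H: 1/2; G–E: 1/2.
All other pairs contribute 0.
Summing the contributions gives betweenness(C) = 4/3.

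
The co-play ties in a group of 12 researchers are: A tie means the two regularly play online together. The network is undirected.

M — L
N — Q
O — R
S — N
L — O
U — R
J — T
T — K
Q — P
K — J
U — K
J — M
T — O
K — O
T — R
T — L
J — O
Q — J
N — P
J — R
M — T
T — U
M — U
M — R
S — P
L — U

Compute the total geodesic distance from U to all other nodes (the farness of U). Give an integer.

25

Distances from U: J:2, K:1, L:1, M:1, N:4, O:2, P:4, Q:3, R:1, S:5, T:1.
Sum = 2 + 1 + 1 + 1 + 4 + 2 + 4 + 3 + 1 + 5 + 1 = 25.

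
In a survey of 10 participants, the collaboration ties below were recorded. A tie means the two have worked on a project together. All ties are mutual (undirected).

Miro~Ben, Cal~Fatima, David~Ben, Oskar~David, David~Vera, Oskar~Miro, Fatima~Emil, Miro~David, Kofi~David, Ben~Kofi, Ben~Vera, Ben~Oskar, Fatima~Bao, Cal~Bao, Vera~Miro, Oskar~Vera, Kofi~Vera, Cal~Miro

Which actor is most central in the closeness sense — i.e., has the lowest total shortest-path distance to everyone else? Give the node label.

Miro

Farness (sum of distances to all others) for each node — Bao:22, Ben:17, Cal:16, David:17, Emil:29, Fatima:21, Kofi:23, Miro:14, Oskar:18, Vera:17.
The smallest farness is 14, for Miro, so Miro has the highest closeness.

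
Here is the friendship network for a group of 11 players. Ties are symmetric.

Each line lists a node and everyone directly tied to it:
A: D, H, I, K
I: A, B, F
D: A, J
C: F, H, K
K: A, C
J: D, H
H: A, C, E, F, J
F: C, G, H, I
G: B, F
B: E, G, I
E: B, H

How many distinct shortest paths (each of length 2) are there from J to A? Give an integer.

2

The shortest distance is 2. The length-2 paths are: J–D–A; J–H–A.
That gives 2 distinct shortest paths.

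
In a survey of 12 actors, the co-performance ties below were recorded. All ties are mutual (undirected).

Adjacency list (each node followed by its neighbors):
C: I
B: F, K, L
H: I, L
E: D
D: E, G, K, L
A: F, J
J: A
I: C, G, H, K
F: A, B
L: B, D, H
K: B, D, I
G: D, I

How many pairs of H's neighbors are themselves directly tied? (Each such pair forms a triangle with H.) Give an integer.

0

H's neighbors are I and L, but none of them are tied to each other, so no triangle contains H.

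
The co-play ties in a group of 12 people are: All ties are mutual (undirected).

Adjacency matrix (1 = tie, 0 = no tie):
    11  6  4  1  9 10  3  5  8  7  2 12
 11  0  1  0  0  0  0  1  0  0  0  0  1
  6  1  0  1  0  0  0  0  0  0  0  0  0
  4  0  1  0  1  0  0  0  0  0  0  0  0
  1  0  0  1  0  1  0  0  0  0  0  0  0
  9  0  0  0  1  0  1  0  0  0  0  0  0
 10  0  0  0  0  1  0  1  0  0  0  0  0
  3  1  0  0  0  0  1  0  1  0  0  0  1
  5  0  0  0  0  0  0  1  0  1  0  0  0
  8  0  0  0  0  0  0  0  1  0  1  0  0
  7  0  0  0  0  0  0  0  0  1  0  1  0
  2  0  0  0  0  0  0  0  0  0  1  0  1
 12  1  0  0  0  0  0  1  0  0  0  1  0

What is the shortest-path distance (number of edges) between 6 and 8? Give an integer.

4

One shortest route is 6 – 11 – 3 – 5 – 8, which uses 4 edges, and at distance 3 from 6 we only reach {2, 5, 9, 10}, which does not include 8. So d(6,8) = 4.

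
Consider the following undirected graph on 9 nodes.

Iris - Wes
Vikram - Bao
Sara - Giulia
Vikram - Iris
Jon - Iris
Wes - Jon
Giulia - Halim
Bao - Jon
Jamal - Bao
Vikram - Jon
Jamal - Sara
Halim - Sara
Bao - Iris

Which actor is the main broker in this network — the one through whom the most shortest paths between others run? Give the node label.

Bao

Unnormalized betweenness of each node: Bao:16, Giulia:0, Halim:0, Iris:3, Jamal:15, Jon:3, Sara:12, Vikram:0, Wes:0.
Bao has the largest value, 16, making it the main broker — the node through which the most shortest paths run.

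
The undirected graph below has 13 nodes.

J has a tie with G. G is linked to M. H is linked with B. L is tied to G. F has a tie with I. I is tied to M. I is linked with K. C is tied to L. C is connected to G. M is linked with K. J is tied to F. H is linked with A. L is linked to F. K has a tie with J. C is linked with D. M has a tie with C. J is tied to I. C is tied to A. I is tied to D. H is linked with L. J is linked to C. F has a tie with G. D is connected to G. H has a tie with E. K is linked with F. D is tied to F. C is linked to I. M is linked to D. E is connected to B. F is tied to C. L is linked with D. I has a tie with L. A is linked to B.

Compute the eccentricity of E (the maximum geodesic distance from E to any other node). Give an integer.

4

Distances from E: A:2, B:1, C:3, D:3, F:3, G:3, H:1, I:3, J:4, K:4, L:2, M:4.
The largest is 4 (to J, M, and K), so the eccentricity of E is 4.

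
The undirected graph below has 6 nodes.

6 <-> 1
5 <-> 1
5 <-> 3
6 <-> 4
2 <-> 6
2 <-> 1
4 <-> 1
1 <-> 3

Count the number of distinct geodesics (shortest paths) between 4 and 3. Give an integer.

1

The shortest distance is 2, and the only length-2 path is 4–1–3. So there is exactly 1 shortest path.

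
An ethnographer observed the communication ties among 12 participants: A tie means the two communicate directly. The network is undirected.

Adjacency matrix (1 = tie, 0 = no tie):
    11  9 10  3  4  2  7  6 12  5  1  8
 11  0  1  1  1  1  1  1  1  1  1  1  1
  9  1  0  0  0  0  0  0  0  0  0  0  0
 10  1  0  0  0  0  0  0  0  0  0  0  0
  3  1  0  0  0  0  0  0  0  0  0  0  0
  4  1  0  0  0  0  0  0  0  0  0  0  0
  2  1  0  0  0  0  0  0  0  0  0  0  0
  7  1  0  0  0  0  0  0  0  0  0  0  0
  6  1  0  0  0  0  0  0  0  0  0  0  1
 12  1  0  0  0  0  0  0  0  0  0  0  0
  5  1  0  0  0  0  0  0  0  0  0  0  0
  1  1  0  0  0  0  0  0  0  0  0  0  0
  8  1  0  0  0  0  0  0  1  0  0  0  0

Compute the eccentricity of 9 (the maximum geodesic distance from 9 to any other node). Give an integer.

Distances from 9: 1:2, 2:2, 3:2, 4:2, 5:2, 6:2, 7:2, 8:2, 10:2, 11:1, 12:2.
The largest is 2 (to 10, 3, 4, 2, 7, 6, 12, 5, 1, and 8), so the eccentricity of 9 is 2.

2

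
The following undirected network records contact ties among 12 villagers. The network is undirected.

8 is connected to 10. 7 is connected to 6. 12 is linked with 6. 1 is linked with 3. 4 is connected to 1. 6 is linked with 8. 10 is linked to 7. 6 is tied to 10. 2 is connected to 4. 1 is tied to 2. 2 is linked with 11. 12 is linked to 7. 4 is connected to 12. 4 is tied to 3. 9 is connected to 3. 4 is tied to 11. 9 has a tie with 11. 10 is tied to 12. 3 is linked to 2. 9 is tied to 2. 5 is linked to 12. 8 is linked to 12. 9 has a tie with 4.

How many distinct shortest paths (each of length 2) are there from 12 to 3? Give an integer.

1

The shortest distance is 2, and the only length-2 path is 12–4–3. So there is exactly 1 shortest path.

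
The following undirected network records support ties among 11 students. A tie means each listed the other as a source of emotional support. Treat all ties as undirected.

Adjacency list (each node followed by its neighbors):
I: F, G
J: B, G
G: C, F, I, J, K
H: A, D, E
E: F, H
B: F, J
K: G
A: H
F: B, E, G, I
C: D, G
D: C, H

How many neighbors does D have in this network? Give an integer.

D is directly tied to C and H. That is 2 neighbors, so the degree of D is 2.

2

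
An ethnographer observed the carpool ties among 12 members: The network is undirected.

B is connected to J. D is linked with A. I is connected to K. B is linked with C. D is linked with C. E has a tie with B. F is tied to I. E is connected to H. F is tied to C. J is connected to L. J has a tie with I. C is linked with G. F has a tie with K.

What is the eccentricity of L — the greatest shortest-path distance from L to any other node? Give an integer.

5

Distances from L: A:5, B:2, C:3, D:4, E:3, F:3, G:4, H:4, I:2, J:1, K:3.
The largest is 5 (to A), so the eccentricity of L is 5.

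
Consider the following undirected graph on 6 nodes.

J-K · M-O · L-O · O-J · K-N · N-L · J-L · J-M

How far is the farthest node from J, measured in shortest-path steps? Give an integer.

2

Distances from J: K:1, L:1, M:1, N:2, O:1.
The largest is 2 (to N), so the eccentricity of J is 2.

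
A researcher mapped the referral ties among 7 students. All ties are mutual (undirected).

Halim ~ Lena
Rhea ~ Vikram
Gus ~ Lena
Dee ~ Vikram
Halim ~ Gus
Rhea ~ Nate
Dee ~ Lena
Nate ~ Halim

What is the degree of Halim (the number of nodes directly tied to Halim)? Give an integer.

3

Halim is directly tied to Gus, Lena, and Nate. That is 3 neighbors, so the degree of Halim is 3.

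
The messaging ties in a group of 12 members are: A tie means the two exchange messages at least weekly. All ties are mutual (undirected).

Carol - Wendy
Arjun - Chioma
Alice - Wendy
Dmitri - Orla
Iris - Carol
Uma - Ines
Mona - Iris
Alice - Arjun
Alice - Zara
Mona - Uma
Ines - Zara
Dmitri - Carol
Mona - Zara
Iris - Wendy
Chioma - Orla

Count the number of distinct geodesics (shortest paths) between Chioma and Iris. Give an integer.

The shortest distance is 4. The length-4 paths are: Chioma–Arjun–Alice–Wendy–Iris; Chioma–Orla–Dmitri–Carol–Iris.
That gives 2 distinct shortest paths.

2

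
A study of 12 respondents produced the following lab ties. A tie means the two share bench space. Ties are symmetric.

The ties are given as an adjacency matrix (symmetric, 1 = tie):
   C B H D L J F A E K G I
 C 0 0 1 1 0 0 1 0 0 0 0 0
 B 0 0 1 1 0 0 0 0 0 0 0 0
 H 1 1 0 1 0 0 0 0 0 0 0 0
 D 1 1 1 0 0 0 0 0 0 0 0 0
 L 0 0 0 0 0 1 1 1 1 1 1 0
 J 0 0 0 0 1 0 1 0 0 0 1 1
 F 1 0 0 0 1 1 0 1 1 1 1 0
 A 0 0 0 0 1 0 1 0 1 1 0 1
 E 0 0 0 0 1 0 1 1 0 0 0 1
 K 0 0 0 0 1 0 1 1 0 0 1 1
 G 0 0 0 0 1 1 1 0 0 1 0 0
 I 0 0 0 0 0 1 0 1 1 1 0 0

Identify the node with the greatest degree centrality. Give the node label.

F

Degrees — A:5, B:2, C:3, D:3, E:4, F:7, G:4, H:3, I:4, J:4, K:5, L:6.
The maximum is 7, attained only by F.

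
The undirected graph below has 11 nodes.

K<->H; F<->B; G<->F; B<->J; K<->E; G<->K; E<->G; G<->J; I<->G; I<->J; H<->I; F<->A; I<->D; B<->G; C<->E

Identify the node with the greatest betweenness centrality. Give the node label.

G

Unnormalized betweenness of each node: A:0, B:1, C:0, D:0, E:9, F:9, G:77/3, H:1, I:73/6, J:4/3, K:23/6.
G has the largest value, 77/3, making it the main broker — the node through which the most shortest paths run.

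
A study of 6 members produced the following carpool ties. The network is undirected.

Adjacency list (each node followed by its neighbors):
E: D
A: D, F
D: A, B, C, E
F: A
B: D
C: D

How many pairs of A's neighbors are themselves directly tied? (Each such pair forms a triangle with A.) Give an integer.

0

A's neighbors are D and F, but none of them are tied to each other, so no triangle contains A.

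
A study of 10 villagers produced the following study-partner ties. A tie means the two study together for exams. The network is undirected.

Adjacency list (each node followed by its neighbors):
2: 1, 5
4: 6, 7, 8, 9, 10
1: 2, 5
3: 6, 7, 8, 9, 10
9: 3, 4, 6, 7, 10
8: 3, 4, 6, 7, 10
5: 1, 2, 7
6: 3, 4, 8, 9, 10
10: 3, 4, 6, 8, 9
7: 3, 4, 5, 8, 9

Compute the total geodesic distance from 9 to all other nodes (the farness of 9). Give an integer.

Distances from 9: 1:3, 2:3, 3:1, 4:1, 5:2, 6:1, 7:1, 8:2, 10:1.
Sum = 3 + 3 + 1 + 1 + 2 + 1 + 1 + 2 + 1 = 15.

15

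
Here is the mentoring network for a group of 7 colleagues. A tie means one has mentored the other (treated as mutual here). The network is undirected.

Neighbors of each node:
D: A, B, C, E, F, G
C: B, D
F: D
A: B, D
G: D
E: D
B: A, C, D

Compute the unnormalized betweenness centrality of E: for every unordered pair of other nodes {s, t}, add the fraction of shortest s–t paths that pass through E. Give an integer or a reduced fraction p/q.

No shortest path between any pair of other nodes passes through E.
Summing the contributions gives betweenness(E) = 0.

0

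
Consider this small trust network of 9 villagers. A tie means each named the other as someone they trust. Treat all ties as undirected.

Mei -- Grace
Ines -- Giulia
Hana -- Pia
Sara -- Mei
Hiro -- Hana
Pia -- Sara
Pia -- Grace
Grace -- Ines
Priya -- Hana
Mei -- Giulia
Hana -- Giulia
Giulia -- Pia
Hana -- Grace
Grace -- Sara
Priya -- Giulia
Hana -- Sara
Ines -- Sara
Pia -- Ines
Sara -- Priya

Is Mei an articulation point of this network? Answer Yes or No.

Even without Mei, every remaining node can still reach every other (the residual graph is connected), so Mei is not a cut vertex.

No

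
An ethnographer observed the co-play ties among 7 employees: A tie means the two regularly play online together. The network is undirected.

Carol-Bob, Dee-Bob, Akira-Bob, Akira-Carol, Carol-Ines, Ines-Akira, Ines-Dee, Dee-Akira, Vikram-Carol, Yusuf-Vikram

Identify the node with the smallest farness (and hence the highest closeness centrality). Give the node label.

Farness (sum of distances to all others) for each node — Akira:9, Bob:10, Carol:8, Dee:12, Ines:10, Vikram:11, Yusuf:16.
The smallest farness is 8, for Carol, so Carol has the highest closeness.

Carol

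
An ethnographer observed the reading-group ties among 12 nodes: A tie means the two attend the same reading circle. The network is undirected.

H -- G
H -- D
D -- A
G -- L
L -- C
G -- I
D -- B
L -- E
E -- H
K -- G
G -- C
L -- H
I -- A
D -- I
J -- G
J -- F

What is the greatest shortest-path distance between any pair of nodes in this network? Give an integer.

5

Eccentricity of each node (its greatest distance to any other): A:4, B:5, C:4, D:4, E:4, F:5, G:3, H:3, I:3, J:4, K:4, L:3.
The maximum eccentricity is 5, realized for instance by the pair F–B via F – J – G – I – D – B. So the diameter is 5.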